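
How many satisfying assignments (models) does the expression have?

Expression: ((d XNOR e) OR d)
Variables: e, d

Satisfying assignments: (0,0), (0,1), (1,1)
Count: 3 out of 4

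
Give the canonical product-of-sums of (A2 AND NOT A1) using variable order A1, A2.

ΠM(0, 2, 3) = (A1 OR A2) AND (NOT A1 OR A2) AND (NOT A1 OR NOT A2)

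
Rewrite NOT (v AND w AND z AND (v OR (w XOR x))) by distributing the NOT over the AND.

NOT v OR NOT w OR NOT z OR NOT (v OR (w XOR x))
De Morgan's: NOT(AND of terms) = OR of negations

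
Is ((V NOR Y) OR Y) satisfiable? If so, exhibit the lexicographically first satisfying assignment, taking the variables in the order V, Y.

V=0, Y=0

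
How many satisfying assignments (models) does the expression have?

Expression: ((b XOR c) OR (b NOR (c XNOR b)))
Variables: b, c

Satisfying assignments: (0,1), (1,0)
Count: 2 out of 4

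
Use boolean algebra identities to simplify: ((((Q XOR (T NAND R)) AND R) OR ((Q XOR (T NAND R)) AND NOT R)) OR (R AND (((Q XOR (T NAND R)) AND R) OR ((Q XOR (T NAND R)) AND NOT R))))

By absorption (E OR (E AND v) = E) then distribution ((E AND v) OR (E AND NOT v) = E):
= (Q XOR (T NAND R))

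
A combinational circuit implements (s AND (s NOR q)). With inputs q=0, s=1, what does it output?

Substituting: (1 AND (1 NOR 0))
= 0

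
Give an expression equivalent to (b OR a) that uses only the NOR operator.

((b NOR a) NOR (b NOR a))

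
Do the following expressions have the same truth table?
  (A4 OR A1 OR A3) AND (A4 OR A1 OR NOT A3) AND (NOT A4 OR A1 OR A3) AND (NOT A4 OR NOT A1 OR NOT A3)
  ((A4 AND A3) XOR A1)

Yes, they are equivalent — the two output columns agree on all 8 assignments:
A4 | A1 | A3 | Expression 1 | Expression 2
------------------------------------------
0 | 0 | 0 | 0 | 0
0 | 0 | 1 | 0 | 0
0 | 1 | 0 | 1 | 1
0 | 1 | 1 | 1 | 1
1 | 0 | 0 | 0 | 0
1 | 0 | 1 | 1 | 1
1 | 1 | 0 | 1 | 1
1 | 1 | 1 | 0 | 0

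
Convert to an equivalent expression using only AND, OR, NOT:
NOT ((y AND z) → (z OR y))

(y AND z) AND NOT (z OR y)
(Negated implication: NOT(A → B) = A AND NOT B)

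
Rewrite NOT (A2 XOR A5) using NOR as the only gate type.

(((((A2 NOR A5) NOR (A2 NOR A5)) NOR ((A2 NOR A5) NOR (A2 NOR A5))) NOR ((((A2 NOR A2) NOR (A5 NOR A5)) NOR ((A2 NOR A2) NOR (A5 NOR A5))) NOR (((A2 NOR A2) NOR (A5 NOR A5)) NOR ((A2 NOR A2) NOR (A5 NOR A5))))) NOR ((((A2 NOR A5) NOR (A2 NOR A5)) NOR ((A2 NOR A5) NOR (A2 NOR A5))) NOR ((((A2 NOR A2) NOR (A5 NOR A5)) NOR ((A2 NOR A2) NOR (A5 NOR A5))) NOR (((A2 NOR A2) NOR (A5 NOR A5)) NOR ((A2 NOR A2) NOR (A5 NOR A5))))))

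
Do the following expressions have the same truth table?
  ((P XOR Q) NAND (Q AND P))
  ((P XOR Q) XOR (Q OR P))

No. Counterexample: with P=0, Q=0, Expression 1 = 1 but Expression 2 = 0.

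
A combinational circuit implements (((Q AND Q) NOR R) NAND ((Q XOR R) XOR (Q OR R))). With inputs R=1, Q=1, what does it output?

Substituting: (((1 AND 1) NOR 1) NAND ((1 XOR 1) XOR (1 OR 1)))
= 1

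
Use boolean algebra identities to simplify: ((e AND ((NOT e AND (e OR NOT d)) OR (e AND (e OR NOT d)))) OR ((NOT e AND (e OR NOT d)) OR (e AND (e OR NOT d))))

By absorption (E OR (E AND v) = E) then distribution ((E AND v) OR (E AND NOT v) = E):
= (e OR NOT d)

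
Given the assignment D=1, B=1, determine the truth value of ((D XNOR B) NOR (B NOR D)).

Substituting: ((1 XNOR 1) NOR (1 NOR 1))
= 0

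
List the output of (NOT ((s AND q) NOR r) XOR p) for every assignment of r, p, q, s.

r | p | q | s | Output
----------------------
0 | 0 | 0 | 0 | 0
0 | 0 | 0 | 1 | 0
0 | 0 | 1 | 0 | 0
0 | 0 | 1 | 1 | 1
0 | 1 | 0 | 0 | 1
0 | 1 | 0 | 1 | 1
0 | 1 | 1 | 0 | 1
0 | 1 | 1 | 1 | 0
1 | 0 | 0 | 0 | 1
1 | 0 | 0 | 1 | 1
1 | 0 | 1 | 0 | 1
1 | 0 | 1 | 1 | 1
1 | 1 | 0 | 0 | 0
1 | 1 | 0 | 1 | 0
1 | 1 | 1 | 0 | 0
1 | 1 | 1 | 1 | 0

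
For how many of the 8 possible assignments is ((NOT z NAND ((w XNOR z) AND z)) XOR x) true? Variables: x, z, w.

Satisfying assignments: (0,0,0), (0,0,1), (0,1,0), (0,1,1)
Count: 4 out of 8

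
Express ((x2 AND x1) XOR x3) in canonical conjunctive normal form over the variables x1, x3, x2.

(x1 OR x3 OR x2) AND (x1 OR x3 OR NOT x2) AND (NOT x1 OR x3 OR x2) AND (NOT x1 OR NOT x3 OR NOT x2)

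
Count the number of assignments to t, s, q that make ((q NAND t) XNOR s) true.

Satisfying assignments: (0,1,0), (0,1,1), (1,0,1), (1,1,0)
Count: 4 out of 8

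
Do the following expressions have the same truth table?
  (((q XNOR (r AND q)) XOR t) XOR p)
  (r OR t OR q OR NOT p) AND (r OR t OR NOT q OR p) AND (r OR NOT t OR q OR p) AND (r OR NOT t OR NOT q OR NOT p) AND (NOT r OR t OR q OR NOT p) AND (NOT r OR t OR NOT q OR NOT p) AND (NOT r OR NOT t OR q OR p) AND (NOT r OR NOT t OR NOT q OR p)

Yes, they are equivalent — the two output columns agree on all 16 assignments:
r | t | q | p | Expression 1 | Expression 2
-------------------------------------------
0 | 0 | 0 | 0 | 1 | 1
0 | 0 | 0 | 1 | 0 | 0
0 | 0 | 1 | 0 | 0 | 0
0 | 0 | 1 | 1 | 1 | 1
0 | 1 | 0 | 0 | 0 | 0
0 | 1 | 0 | 1 | 1 | 1
0 | 1 | 1 | 0 | 1 | 1
0 | 1 | 1 | 1 | 0 | 0
1 | 0 | 0 | 0 | 1 | 1
1 | 0 | 0 | 1 | 0 | 0
1 | 0 | 1 | 0 | 1 | 1
1 | 0 | 1 | 1 | 0 | 0
1 | 1 | 0 | 0 | 0 | 0
1 | 1 | 0 | 1 | 1 | 1
1 | 1 | 1 | 0 | 0 | 0
1 | 1 | 1 | 1 | 1 | 1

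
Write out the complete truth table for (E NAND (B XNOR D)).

E | D | B | Output
------------------
0 | 0 | 0 | 1
0 | 0 | 1 | 1
0 | 1 | 0 | 1
0 | 1 | 1 | 1
1 | 0 | 0 | 0
1 | 0 | 1 | 1
1 | 1 | 0 | 1
1 | 1 | 1 | 0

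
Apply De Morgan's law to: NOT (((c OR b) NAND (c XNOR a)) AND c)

NOT ((c OR b) NAND (c XNOR a)) OR NOT c
De Morgan's: NOT(AND of terms) = OR of negations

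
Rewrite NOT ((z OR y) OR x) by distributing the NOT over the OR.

NOT (z OR y) AND NOT x
De Morgan's: NOT(OR of terms) = AND of negations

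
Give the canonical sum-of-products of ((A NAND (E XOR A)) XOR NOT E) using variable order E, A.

Σm(1, 2, 3) = (NOT E AND A) OR (E AND NOT A) OR (E AND A)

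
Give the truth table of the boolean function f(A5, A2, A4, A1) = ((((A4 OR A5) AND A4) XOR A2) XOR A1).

A5 | A2 | A4 | A1 | Output
--------------------------
0 | 0 | 0 | 0 | 0
0 | 0 | 0 | 1 | 1
0 | 0 | 1 | 0 | 1
0 | 0 | 1 | 1 | 0
0 | 1 | 0 | 0 | 1
0 | 1 | 0 | 1 | 0
0 | 1 | 1 | 0 | 0
0 | 1 | 1 | 1 | 1
1 | 0 | 0 | 0 | 0
1 | 0 | 0 | 1 | 1
1 | 0 | 1 | 0 | 1
1 | 0 | 1 | 1 | 0
1 | 1 | 0 | 0 | 1
1 | 1 | 0 | 1 | 0
1 | 1 | 1 | 0 | 0
1 | 1 | 1 | 1 | 1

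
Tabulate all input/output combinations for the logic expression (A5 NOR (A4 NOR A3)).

A3 | A5 | A4 | Output
---------------------
0 | 0 | 0 | 0
0 | 0 | 1 | 1
0 | 1 | 0 | 0
0 | 1 | 1 | 0
1 | 0 | 0 | 1
1 | 0 | 1 | 1
1 | 1 | 0 | 0
1 | 1 | 1 | 0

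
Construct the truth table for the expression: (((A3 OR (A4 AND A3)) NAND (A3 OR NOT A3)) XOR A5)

A5 | A3 | A4 | Output
---------------------
0 | 0 | 0 | 1
0 | 0 | 1 | 1
0 | 1 | 0 | 0
0 | 1 | 1 | 0
1 | 0 | 0 | 0
1 | 0 | 1 | 0
1 | 1 | 0 | 1
1 | 1 | 1 | 1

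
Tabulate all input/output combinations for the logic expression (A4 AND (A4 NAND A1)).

A1 | A4 | Output
----------------
0 | 0 | 0
0 | 1 | 1
1 | 0 | 0
1 | 1 | 0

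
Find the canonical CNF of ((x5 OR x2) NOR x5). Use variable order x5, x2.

(x5 OR NOT x2) AND (NOT x5 OR x2) AND (NOT x5 OR NOT x2)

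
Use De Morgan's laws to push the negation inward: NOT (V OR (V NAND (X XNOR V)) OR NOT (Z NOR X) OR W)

NOT V AND NOT (V NAND (X XNOR V)) AND (Z NOR X) AND NOT W
De Morgan's: NOT(OR of terms) = AND of negations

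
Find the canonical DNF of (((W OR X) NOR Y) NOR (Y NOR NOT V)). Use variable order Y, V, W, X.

(NOT Y AND NOT V AND NOT W AND X) OR (NOT Y AND NOT V AND W AND NOT X) OR (NOT Y AND NOT V AND W AND X) OR (Y AND NOT V AND NOT W AND NOT X) OR (Y AND NOT V AND NOT W AND X) OR (Y AND NOT V AND W AND NOT X) OR (Y AND NOT V AND W AND X) OR (Y AND V AND NOT W AND NOT X) OR (Y AND V AND NOT W AND X) OR (Y AND V AND W AND NOT X) OR (Y AND V AND W AND X)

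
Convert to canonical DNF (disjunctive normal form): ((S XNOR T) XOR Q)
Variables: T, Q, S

(NOT T AND NOT Q AND NOT S) OR (NOT T AND Q AND S) OR (T AND NOT Q AND S) OR (T AND Q AND NOT S)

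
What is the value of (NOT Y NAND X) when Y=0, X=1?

Substituting: (NOT 0 NAND 1)
= 0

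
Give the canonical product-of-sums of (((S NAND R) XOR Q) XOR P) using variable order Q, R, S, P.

ΠM(1, 3, 5, 6, 8, 10, 12, 15) = (Q OR R OR S OR NOT P) AND (Q OR R OR NOT S OR NOT P) AND (Q OR NOT R OR S OR NOT P) AND (Q OR NOT R OR NOT S OR P) AND (NOT Q OR R OR S OR P) AND (NOT Q OR R OR NOT S OR P) AND (NOT Q OR NOT R OR S OR P) AND (NOT Q OR NOT R OR NOT S OR NOT P)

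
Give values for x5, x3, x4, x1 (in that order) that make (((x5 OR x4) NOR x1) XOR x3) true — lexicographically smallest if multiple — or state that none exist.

x5=0, x3=0, x4=0, x1=0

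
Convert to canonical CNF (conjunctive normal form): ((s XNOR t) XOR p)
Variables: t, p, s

(t OR p OR NOT s) AND (t OR NOT p OR s) AND (NOT t OR p OR s) AND (NOT t OR NOT p OR NOT s)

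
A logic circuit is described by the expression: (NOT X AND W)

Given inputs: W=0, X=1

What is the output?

Substituting: (NOT 1 AND 0)
= 0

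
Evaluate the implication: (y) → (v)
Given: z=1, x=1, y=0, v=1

Antecedent (y) = 0; consequent (v) = 1.
0 → 1 = 1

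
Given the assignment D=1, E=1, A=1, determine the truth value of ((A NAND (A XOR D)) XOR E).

Substituting: ((1 NAND (1 XOR 1)) XOR 1)
= 0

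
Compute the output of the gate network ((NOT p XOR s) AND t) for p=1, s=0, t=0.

Substituting: ((NOT 1 XOR 0) AND 0)
= 0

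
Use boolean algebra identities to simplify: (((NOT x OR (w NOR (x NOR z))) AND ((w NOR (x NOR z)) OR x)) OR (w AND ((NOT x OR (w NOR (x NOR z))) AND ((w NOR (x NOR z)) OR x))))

By absorption (E OR (E AND v) = E) then distribution ((E OR v) AND (E OR NOT v) = E):
= (w NOR (x NOR z))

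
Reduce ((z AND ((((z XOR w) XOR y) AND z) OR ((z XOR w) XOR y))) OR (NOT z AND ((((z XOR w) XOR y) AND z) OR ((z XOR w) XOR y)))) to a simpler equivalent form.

By distribution ((E AND v) OR (E AND NOT v) = E) then absorption (E OR (E AND v) = E):
= ((z XOR w) XOR y)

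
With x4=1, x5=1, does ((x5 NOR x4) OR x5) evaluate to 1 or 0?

Substituting: ((1 NOR 1) OR 1)
= 1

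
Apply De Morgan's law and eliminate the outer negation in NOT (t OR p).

NOT t AND NOT p
De Morgan's: NOT(OR of terms) = AND of negations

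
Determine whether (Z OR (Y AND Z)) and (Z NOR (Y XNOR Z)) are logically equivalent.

No. Counterexample: with Z=0, Y=1, Expression 1 = 0 but Expression 2 = 1.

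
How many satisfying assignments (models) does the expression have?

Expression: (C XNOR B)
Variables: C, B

Satisfying assignments: (0,0), (1,1)
Count: 2 out of 4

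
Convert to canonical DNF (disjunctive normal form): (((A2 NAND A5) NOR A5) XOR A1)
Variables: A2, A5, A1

(NOT A2 AND NOT A5 AND A1) OR (NOT A2 AND A5 AND A1) OR (A2 AND NOT A5 AND A1) OR (A2 AND A5 AND A1)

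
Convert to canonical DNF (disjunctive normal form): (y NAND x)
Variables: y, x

(NOT y AND NOT x) OR (NOT y AND x) OR (y AND NOT x)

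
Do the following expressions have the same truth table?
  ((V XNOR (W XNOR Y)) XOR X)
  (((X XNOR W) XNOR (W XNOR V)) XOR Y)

No. Counterexample: with W=0, V=0, Y=0, X=0, Expression 1 = 0 but Expression 2 = 1.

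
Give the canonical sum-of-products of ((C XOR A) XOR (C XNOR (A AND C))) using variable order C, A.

Σm(0, 2, 3) = (NOT C AND NOT A) OR (C AND NOT A) OR (C AND A)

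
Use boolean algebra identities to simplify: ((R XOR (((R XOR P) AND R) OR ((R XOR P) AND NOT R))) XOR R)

By XOR self-cancellation ((E XOR v) XOR v = E) then distribution ((E AND v) OR (E AND NOT v) = E):
= (R XOR P)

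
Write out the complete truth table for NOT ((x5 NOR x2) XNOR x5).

x5 | x2 | Output
----------------
0 | 0 | 1
0 | 1 | 0
1 | 0 | 1
1 | 1 | 1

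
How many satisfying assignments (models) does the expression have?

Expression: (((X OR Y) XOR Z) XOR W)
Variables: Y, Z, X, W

Satisfying assignments: (0,0,0,1), (0,0,1,0), (0,1,0,0), (0,1,1,1), (1,0,0,0), (1,0,1,0), (1,1,0,1), (1,1,1,1)
Count: 8 out of 16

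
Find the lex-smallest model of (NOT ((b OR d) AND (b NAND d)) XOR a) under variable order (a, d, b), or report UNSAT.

a=0, d=0, b=0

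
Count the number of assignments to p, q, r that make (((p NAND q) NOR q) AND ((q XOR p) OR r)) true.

No assignment satisfies the expression.
Count: 0 out of 8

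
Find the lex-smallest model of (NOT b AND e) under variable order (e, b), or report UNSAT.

e=1, b=0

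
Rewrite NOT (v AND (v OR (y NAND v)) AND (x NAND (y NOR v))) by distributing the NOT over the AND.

NOT v OR NOT (v OR (y NAND v)) OR NOT (x NAND (y NOR v))
De Morgan's: NOT(AND of terms) = OR of negations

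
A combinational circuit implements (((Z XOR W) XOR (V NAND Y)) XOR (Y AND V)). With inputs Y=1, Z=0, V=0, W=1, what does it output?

Substituting: (((0 XOR 1) XOR (0 NAND 1)) XOR (1 AND 0))
= 0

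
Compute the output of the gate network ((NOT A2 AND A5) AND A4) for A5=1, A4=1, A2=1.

Substituting: ((NOT 1 AND 1) AND 1)
= 0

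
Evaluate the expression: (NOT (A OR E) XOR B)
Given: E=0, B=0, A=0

Substituting: (NOT (0 OR 0) XOR 0)
= 1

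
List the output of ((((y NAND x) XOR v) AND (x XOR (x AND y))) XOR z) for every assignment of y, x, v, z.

y | x | v | z | Output
----------------------
0 | 0 | 0 | 0 | 0
0 | 0 | 0 | 1 | 1
0 | 0 | 1 | 0 | 0
0 | 0 | 1 | 1 | 1
0 | 1 | 0 | 0 | 1
0 | 1 | 0 | 1 | 0
0 | 1 | 1 | 0 | 0
0 | 1 | 1 | 1 | 1
1 | 0 | 0 | 0 | 0
1 | 0 | 0 | 1 | 1
1 | 0 | 1 | 0 | 0
1 | 0 | 1 | 1 | 1
1 | 1 | 0 | 0 | 0
1 | 1 | 0 | 1 | 1
1 | 1 | 1 | 0 | 0
1 | 1 | 1 | 1 | 1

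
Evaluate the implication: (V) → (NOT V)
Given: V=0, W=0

Antecedent (V) = 0; consequent (NOT V) = 1.
0 → 1 = 1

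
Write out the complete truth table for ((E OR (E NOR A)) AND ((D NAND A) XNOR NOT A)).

A | E | D | Output
------------------
0 | 0 | 0 | 1
0 | 0 | 1 | 1
0 | 1 | 0 | 1
0 | 1 | 1 | 1
1 | 0 | 0 | 0
1 | 0 | 1 | 0
1 | 1 | 0 | 0
1 | 1 | 1 | 1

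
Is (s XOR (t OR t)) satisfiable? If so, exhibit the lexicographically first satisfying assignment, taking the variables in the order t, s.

t=0, s=1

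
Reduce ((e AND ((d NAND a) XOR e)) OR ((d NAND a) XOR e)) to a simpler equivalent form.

By absorption (E OR (E AND v) = E):
= ((d NAND a) XOR e)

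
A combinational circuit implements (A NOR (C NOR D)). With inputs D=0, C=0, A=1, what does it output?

Substituting: (1 NOR (0 NOR 0))
= 0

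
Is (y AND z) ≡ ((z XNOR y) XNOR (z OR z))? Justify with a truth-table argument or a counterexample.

No. Counterexample: with z=0, y=1, Expression 1 = 0 but Expression 2 = 1.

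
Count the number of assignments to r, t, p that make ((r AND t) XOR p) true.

Satisfying assignments: (0,0,1), (0,1,1), (1,0,1), (1,1,0)
Count: 4 out of 8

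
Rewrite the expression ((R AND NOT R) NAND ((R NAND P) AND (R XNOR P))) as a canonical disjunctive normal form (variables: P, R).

(NOT P AND NOT R) OR (NOT P AND R) OR (P AND NOT R) OR (P AND R)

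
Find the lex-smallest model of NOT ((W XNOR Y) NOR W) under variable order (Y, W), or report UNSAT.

Y=0, W=0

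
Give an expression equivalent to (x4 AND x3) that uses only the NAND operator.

((x4 NAND x3) NAND (x4 NAND x3))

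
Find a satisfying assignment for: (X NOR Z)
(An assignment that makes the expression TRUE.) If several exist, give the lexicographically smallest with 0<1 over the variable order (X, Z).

X=0, Z=0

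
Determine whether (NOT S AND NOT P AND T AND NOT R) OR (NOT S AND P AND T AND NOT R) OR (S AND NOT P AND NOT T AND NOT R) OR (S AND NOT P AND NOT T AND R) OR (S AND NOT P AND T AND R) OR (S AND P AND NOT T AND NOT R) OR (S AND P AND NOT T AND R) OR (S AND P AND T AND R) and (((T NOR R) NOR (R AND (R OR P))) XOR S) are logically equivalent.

Yes, they are equivalent — the two output columns agree on all 16 assignments:
S | P | T | R | Expression 1 | Expression 2
-------------------------------------------
0 | 0 | 0 | 0 | 0 | 0
0 | 0 | 0 | 1 | 0 | 0
0 | 0 | 1 | 0 | 1 | 1
0 | 0 | 1 | 1 | 0 | 0
0 | 1 | 0 | 0 | 0 | 0
0 | 1 | 0 | 1 | 0 | 0
0 | 1 | 1 | 0 | 1 | 1
0 | 1 | 1 | 1 | 0 | 0
1 | 0 | 0 | 0 | 1 | 1
1 | 0 | 0 | 1 | 1 | 1
1 | 0 | 1 | 0 | 0 | 0
1 | 0 | 1 | 1 | 1 | 1
1 | 1 | 0 | 0 | 1 | 1
1 | 1 | 0 | 1 | 1 | 1
1 | 1 | 1 | 0 | 0 | 0
1 | 1 | 1 | 1 | 1 | 1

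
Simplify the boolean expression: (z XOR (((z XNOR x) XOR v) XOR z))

By XOR self-cancellation ((E XOR v) XOR v = E):
= ((z XNOR x) XOR v)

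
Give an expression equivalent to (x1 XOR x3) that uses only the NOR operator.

((((x1 NOR x3) NOR (x1 NOR x3)) NOR ((x1 NOR x3) NOR (x1 NOR x3))) NOR ((((x1 NOR x1) NOR (x3 NOR x3)) NOR ((x1 NOR x1) NOR (x3 NOR x3))) NOR (((x1 NOR x1) NOR (x3 NOR x3)) NOR ((x1 NOR x1) NOR (x3 NOR x3)))))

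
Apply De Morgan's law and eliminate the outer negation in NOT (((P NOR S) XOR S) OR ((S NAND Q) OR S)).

NOT ((P NOR S) XOR S) AND NOT ((S NAND Q) OR S)
De Morgan's: NOT(OR of terms) = AND of negations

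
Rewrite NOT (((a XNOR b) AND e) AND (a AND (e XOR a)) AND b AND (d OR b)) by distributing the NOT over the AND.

NOT ((a XNOR b) AND e) OR NOT (a AND (e XOR a)) OR NOT b OR NOT (d OR b)
De Morgan's: NOT(AND of terms) = OR of negations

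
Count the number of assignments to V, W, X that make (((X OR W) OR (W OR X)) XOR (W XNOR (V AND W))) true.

Satisfying assignments: (0,0,0), (0,1,0), (0,1,1), (1,0,0)
Count: 4 out of 8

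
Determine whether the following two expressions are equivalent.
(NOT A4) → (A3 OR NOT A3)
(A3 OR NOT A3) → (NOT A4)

No, Converse is not equivalent to original (counterexample: A3=0, A4=1)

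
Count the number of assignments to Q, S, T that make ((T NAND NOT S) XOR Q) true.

Satisfying assignments: (0,0,0), (0,1,0), (0,1,1), (1,0,1)
Count: 4 out of 8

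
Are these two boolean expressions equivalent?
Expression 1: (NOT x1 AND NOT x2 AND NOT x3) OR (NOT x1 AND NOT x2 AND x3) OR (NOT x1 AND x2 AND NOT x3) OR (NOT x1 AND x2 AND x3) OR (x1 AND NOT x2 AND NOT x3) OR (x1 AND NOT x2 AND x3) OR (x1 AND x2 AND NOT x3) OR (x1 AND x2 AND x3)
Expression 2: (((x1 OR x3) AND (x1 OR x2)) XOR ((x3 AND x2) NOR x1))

Yes, they are equivalent — the two output columns agree on all 8 assignments:
x1 | x2 | x3 | Expression 1 | Expression 2
------------------------------------------
0 | 0 | 0 | 1 | 1
0 | 0 | 1 | 1 | 1
0 | 1 | 0 | 1 | 1
0 | 1 | 1 | 1 | 1
1 | 0 | 0 | 1 | 1
1 | 0 | 1 | 1 | 1
1 | 1 | 0 | 1 | 1
1 | 1 | 1 | 1 | 1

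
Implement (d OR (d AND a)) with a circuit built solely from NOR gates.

((d NOR ((d NOR d) NOR (a NOR a))) NOR (d NOR ((d NOR d) NOR (a NOR a))))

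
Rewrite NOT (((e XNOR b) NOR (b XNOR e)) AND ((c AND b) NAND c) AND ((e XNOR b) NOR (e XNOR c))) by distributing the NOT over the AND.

NOT ((e XNOR b) NOR (b XNOR e)) OR NOT ((c AND b) NAND c) OR NOT ((e XNOR b) NOR (e XNOR c))
De Morgan's: NOT(AND of terms) = OR of negations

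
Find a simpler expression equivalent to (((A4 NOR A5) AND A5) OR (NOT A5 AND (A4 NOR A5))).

By distribution ((E AND v) OR (E AND NOT v) = E):
= (A4 NOR A5)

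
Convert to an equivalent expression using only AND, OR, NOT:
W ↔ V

(W AND V) OR (NOT W AND NOT V)
(Biconditional = both true or both false)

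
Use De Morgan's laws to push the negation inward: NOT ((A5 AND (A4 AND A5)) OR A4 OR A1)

NOT (A5 AND (A4 AND A5)) AND NOT A4 AND NOT A1
De Morgan's: NOT(OR of terms) = AND of negations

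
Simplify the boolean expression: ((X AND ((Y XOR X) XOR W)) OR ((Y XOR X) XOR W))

By absorption (E OR (E AND v) = E):
= ((Y XOR X) XOR W)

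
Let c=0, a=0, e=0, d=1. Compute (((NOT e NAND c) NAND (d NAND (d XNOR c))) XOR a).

Substituting: (((NOT 0 NAND 0) NAND (1 NAND (1 XNOR 0))) XOR 0)
= 0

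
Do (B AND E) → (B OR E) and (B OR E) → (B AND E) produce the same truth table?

No, Converse is not equivalent to original (counterexample: B=0, E=1)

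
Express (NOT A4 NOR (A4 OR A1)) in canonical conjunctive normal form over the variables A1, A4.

(A1 OR A4) AND (A1 OR NOT A4) AND (NOT A1 OR A4) AND (NOT A1 OR NOT A4)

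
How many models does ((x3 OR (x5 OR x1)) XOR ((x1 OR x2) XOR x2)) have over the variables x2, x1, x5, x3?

Satisfying assignments: (0,0,0,1), (0,0,1,0), (0,0,1,1), (1,0,0,1), (1,0,1,0), (1,0,1,1), (1,1,0,0), (1,1,0,1), (1,1,1,0), (1,1,1,1)
Count: 10 out of 16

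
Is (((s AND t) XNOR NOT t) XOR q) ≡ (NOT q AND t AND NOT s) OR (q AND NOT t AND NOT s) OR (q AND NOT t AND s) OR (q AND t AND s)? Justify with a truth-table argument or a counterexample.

Yes, they are equivalent — the two output columns agree on all 8 assignments:
q | t | s | Expression 1 | Expression 2
---------------------------------------
0 | 0 | 0 | 0 | 0
0 | 0 | 1 | 0 | 0
0 | 1 | 0 | 1 | 1
0 | 1 | 1 | 0 | 0
1 | 0 | 0 | 1 | 1
1 | 0 | 1 | 1 | 1
1 | 1 | 0 | 0 | 0
1 | 1 | 1 | 1 | 1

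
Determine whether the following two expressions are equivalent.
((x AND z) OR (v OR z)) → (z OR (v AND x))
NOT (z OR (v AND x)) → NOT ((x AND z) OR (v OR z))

Yes, Contrapositive is always equivalent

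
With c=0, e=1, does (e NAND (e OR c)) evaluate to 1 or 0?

Substituting: (1 NAND (1 OR 0))
= 0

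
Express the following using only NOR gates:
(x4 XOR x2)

((((x4 NOR x2) NOR (x4 NOR x2)) NOR ((x4 NOR x2) NOR (x4 NOR x2))) NOR ((((x4 NOR x4) NOR (x2 NOR x2)) NOR ((x4 NOR x4) NOR (x2 NOR x2))) NOR (((x4 NOR x4) NOR (x2 NOR x2)) NOR ((x4 NOR x4) NOR (x2 NOR x2)))))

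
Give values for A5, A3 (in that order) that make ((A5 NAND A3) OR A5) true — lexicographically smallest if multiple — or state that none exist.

A5=0, A3=0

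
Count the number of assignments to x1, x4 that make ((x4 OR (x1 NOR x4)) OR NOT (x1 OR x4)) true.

Satisfying assignments: (0,0), (0,1), (1,1)
Count: 3 out of 4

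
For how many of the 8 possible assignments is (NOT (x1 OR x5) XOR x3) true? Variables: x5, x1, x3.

Satisfying assignments: (0,0,0), (0,1,1), (1,0,1), (1,1,1)
Count: 4 out of 8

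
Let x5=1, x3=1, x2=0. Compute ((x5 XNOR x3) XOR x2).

Substituting: ((1 XNOR 1) XOR 0)
= 1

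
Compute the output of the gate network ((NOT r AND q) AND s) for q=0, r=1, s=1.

Substituting: ((NOT 1 AND 0) AND 1)
= 0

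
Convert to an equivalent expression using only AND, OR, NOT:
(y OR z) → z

NOT (y OR z) OR z
(Implication elimination: A → B = NOT A OR B)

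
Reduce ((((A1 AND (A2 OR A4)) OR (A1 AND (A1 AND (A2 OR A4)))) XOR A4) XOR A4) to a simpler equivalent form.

By XOR self-cancellation ((E XOR v) XOR v = E) then absorption (E OR (E AND v) = E):
= (A1 AND (A2 OR A4))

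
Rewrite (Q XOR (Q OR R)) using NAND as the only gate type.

((Q NAND (Q NAND ((Q NAND Q) NAND (R NAND R)))) NAND (((Q NAND Q) NAND (R NAND R)) NAND (Q NAND ((Q NAND Q) NAND (R NAND R)))))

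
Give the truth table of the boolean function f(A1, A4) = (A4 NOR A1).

A1 | A4 | Output
----------------
0 | 0 | 1
0 | 1 | 0
1 | 0 | 0
1 | 1 | 0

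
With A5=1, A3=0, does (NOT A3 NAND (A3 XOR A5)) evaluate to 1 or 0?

Substituting: (NOT 0 NAND (0 XOR 1))
= 0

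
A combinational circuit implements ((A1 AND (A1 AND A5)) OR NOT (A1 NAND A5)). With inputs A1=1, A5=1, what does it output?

Substituting: ((1 AND (1 AND 1)) OR NOT (1 NAND 1))
= 1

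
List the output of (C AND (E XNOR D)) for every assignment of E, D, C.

E | D | C | Output
------------------
0 | 0 | 0 | 0
0 | 0 | 1 | 1
0 | 1 | 0 | 0
0 | 1 | 1 | 0
1 | 0 | 0 | 0
1 | 0 | 1 | 0
1 | 1 | 0 | 0
1 | 1 | 1 | 1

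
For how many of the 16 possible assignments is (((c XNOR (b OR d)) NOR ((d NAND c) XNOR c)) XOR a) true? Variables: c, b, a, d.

Satisfying assignments: (0,0,0,1), (0,0,1,0), (0,1,0,0), (0,1,0,1), (1,0,1,0), (1,0,1,1), (1,1,1,0), (1,1,1,1)
Count: 8 out of 16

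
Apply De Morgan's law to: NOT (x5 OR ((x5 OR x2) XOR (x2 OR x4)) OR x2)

NOT x5 AND NOT ((x5 OR x2) XOR (x2 OR x4)) AND NOT x2
De Morgan's: NOT(OR of terms) = AND of negations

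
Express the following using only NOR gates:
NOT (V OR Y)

(((V NOR Y) NOR (V NOR Y)) NOR ((V NOR Y) NOR (V NOR Y)))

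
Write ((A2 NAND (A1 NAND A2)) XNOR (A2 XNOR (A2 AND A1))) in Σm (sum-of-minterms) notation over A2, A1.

Σm(0, 1, 2, 3) = (NOT A2 AND NOT A1) OR (NOT A2 AND A1) OR (A2 AND NOT A1) OR (A2 AND A1)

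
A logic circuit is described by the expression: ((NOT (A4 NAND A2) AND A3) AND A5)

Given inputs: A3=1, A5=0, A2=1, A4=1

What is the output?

Substituting: ((NOT (1 NAND 1) AND 1) AND 0)
= 0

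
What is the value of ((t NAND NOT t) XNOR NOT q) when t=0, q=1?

Substituting: ((0 NAND NOT 0) XNOR NOT 1)
= 0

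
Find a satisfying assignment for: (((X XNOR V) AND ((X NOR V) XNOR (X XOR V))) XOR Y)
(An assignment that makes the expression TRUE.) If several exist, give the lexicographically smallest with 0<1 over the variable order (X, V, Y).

X=0, V=0, Y=1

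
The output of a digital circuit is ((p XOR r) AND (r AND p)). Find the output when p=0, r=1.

Substituting: ((0 XOR 1) AND (1 AND 0))
= 0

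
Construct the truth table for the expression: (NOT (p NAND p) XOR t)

p | t | Output
--------------
0 | 0 | 0
0 | 1 | 1
1 | 0 | 1
1 | 1 | 0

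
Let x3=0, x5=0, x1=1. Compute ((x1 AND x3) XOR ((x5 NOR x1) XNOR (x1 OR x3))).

Substituting: ((1 AND 0) XOR ((0 NOR 1) XNOR (1 OR 0)))
= 0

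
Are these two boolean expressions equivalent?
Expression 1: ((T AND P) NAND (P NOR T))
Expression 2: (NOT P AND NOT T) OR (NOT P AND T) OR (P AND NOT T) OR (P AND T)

Yes, they are equivalent — the two output columns agree on all 4 assignments:
P | T | Expression 1 | Expression 2
-----------------------------------
0 | 0 | 1 | 1
0 | 1 | 1 | 1
1 | 0 | 1 | 1
1 | 1 | 1 | 1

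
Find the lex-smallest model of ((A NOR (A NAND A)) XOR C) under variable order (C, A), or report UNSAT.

C=1, A=0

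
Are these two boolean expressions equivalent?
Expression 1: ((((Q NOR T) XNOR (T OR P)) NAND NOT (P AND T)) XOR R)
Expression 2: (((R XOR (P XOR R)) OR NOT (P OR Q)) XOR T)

No. Counterexample: with R=0, T=0, P=1, Q=0, Expression 1 = 0 but Expression 2 = 1.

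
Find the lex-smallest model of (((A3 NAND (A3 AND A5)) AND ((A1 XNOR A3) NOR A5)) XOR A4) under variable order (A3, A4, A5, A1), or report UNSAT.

A3=0, A4=0, A5=0, A1=1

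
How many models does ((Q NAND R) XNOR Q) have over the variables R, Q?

Satisfying assignments: (0,1)
Count: 1 out of 4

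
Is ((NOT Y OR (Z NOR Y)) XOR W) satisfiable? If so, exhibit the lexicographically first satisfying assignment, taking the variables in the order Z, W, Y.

Z=0, W=0, Y=0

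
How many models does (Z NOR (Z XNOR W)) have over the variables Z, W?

Satisfying assignments: (0,1)
Count: 1 out of 4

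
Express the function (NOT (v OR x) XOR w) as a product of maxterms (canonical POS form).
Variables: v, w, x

ΠM(1, 2, 4, 5) = (v OR w OR NOT x) AND (v OR NOT w OR x) AND (NOT v OR w OR x) AND (NOT v OR w OR NOT x)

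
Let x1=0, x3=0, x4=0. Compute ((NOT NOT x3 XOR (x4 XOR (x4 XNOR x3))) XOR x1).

Substituting: ((NOT NOT 0 XOR (0 XOR (0 XNOR 0))) XOR 0)
= 1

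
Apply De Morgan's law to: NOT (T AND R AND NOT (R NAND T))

NOT T OR NOT R OR (R NAND T)
De Morgan's: NOT(AND of terms) = OR of negations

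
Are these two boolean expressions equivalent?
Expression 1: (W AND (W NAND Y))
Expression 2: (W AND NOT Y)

Yes, they are equivalent — the two output columns agree on all 4 assignments:
W | Y | Expression 1 | Expression 2
-----------------------------------
0 | 0 | 0 | 0
0 | 1 | 0 | 0
1 | 0 | 1 | 1
1 | 1 | 0 | 0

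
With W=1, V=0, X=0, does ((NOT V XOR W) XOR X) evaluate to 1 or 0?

Substituting: ((NOT 0 XOR 1) XOR 0)
= 0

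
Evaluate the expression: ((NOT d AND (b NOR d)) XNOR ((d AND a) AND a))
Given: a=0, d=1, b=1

Substituting: ((NOT 1 AND (1 NOR 1)) XNOR ((1 AND 0) AND 0))
= 1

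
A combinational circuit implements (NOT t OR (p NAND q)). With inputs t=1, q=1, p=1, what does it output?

Substituting: (NOT 1 OR (1 NAND 1))
= 0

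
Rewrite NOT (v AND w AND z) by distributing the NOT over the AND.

NOT v OR NOT w OR NOT z
De Morgan's: NOT(AND of terms) = OR of negations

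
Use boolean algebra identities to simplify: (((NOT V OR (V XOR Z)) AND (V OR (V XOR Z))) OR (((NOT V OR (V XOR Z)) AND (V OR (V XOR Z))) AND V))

By absorption (E OR (E AND v) = E) then distribution ((E OR v) AND (E OR NOT v) = E):
= (V XOR Z)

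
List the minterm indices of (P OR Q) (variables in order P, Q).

Σm(1, 2, 3) = (NOT P AND Q) OR (P AND NOT Q) OR (P AND Q)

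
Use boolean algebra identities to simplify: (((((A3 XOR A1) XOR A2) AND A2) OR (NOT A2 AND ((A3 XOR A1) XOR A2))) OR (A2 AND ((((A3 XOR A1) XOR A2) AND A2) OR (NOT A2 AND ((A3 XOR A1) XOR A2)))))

By absorption (E OR (E AND v) = E) then distribution ((E AND v) OR (E AND NOT v) = E):
= ((A3 XOR A1) XOR A2)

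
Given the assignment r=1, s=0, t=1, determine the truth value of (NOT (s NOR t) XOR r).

Substituting: (NOT (0 NOR 1) XOR 1)
= 0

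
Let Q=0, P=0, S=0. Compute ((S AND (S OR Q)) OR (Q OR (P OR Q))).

Substituting: ((0 AND (0 OR 0)) OR (0 OR (0 OR 0)))
= 0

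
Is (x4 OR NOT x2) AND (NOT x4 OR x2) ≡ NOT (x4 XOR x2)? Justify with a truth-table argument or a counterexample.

Yes, they are equivalent — the two output columns agree on all 4 assignments:
x4 | x2 | Expression 1 | Expression 2
-------------------------------------
0 | 0 | 1 | 1
0 | 1 | 0 | 0
1 | 0 | 0 | 0
1 | 1 | 1 | 1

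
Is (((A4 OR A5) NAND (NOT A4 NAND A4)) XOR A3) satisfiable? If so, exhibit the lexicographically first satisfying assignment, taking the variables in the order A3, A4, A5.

A3=0, A4=0, A5=0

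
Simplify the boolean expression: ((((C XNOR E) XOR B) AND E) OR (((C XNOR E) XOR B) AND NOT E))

By distribution ((E AND v) OR (E AND NOT v) = E):
= ((C XNOR E) XOR B)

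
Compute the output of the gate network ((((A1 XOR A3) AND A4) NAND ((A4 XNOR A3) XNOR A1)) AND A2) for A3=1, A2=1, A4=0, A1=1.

Substituting: ((((1 XOR 1) AND 0) NAND ((0 XNOR 1) XNOR 1)) AND 1)
= 1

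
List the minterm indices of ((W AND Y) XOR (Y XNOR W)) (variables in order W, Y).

Σm(0) = (NOT W AND NOT Y)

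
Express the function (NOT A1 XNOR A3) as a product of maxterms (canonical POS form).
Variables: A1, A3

ΠM(0, 3) = (A1 OR A3) AND (NOT A1 OR NOT A3)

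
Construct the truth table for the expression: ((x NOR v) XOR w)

w | x | v | Output
------------------
0 | 0 | 0 | 1
0 | 0 | 1 | 0
0 | 1 | 0 | 0
0 | 1 | 1 | 0
1 | 0 | 0 | 0
1 | 0 | 1 | 1
1 | 1 | 0 | 1
1 | 1 | 1 | 1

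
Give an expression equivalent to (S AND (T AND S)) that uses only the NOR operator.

((S NOR S) NOR (((T NOR T) NOR (S NOR S)) NOR ((T NOR T) NOR (S NOR S))))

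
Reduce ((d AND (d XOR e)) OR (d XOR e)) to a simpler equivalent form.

By absorption (E OR (E AND v) = E):
= (d XOR e)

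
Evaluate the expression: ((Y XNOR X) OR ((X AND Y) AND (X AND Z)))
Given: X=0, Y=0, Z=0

Substituting: ((0 XNOR 0) OR ((0 AND 0) AND (0 AND 0)))
= 1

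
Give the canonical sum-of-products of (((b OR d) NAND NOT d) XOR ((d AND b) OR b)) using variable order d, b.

Σm(0, 1, 2) = (NOT d AND NOT b) OR (NOT d AND b) OR (d AND NOT b)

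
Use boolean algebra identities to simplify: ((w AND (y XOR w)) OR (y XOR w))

By absorption (E OR (E AND v) = E):
= (y XOR w)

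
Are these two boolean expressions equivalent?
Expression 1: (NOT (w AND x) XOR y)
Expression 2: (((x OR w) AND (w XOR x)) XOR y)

No. Counterexample: with w=0, y=0, x=0, Expression 1 = 1 but Expression 2 = 0.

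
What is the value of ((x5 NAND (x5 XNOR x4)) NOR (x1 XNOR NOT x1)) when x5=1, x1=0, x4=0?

Substituting: ((1 NAND (1 XNOR 0)) NOR (0 XNOR NOT 0))
= 0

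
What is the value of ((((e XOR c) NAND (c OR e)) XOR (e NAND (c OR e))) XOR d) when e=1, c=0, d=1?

Substituting: ((((1 XOR 0) NAND (0 OR 1)) XOR (1 NAND (0 OR 1))) XOR 1)
= 1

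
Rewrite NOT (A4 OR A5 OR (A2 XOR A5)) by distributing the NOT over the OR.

NOT A4 AND NOT A5 AND NOT (A2 XOR A5)
De Morgan's: NOT(OR of terms) = AND of negations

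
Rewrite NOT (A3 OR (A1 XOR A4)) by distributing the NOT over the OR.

NOT A3 AND NOT (A1 XOR A4)
De Morgan's: NOT(OR of terms) = AND of negations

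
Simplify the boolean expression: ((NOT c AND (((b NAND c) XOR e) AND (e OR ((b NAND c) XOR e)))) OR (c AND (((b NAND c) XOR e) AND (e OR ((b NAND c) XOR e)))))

By distribution ((E AND v) OR (E AND NOT v) = E) then absorption (E AND (E OR v) = E):
= ((b NAND c) XOR e)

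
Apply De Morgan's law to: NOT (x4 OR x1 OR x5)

NOT x4 AND NOT x1 AND NOT x5
De Morgan's: NOT(OR of terms) = AND of negations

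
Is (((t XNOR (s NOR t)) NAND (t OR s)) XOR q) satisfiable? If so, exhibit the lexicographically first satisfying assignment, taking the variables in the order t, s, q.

t=0, s=0, q=0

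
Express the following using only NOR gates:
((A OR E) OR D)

((((A NOR E) NOR (A NOR E)) NOR D) NOR (((A NOR E) NOR (A NOR E)) NOR D))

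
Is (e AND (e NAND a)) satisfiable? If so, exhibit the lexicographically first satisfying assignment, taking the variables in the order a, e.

a=0, e=1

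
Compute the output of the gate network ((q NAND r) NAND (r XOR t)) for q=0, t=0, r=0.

Substituting: ((0 NAND 0) NAND (0 XOR 0))
= 1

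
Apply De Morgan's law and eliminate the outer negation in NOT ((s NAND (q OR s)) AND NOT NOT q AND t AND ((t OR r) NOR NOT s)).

NOT (s NAND (q OR s)) OR NOT q OR NOT t OR NOT ((t OR r) NOR NOT s)
De Morgan's: NOT(AND of terms) = OR of negations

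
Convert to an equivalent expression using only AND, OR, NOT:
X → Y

NOT X OR Y
(Implication elimination: A → B = NOT A OR B)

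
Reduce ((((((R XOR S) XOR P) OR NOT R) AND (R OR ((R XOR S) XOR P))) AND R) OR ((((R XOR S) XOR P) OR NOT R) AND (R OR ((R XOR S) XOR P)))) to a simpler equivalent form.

By absorption (E OR (E AND v) = E) then distribution ((E OR v) AND (E OR NOT v) = E):
= ((R XOR S) XOR P)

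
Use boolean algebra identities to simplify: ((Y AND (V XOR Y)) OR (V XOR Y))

By absorption (E OR (E AND v) = E):
= (V XOR Y)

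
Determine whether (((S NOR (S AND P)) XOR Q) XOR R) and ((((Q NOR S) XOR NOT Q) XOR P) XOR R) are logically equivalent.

No. Counterexample: with Q=0, P=0, R=0, S=0, Expression 1 = 1 but Expression 2 = 0.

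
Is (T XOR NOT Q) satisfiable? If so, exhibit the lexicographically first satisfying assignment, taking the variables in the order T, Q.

T=0, Q=0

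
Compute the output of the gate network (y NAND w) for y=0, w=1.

Substituting: (0 NAND 1)
= 1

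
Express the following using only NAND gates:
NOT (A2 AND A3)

(((A2 NAND A3) NAND (A2 NAND A3)) NAND ((A2 NAND A3) NAND (A2 NAND A3)))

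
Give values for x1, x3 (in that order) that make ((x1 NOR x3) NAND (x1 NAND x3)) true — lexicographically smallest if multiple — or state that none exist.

x1=0, x3=1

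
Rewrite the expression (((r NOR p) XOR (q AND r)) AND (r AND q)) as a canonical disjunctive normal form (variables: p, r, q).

(NOT p AND r AND q) OR (p AND r AND q)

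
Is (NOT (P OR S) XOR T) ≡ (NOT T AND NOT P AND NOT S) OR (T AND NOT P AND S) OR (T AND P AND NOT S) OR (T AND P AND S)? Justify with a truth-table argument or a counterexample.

Yes, they are equivalent — the two output columns agree on all 8 assignments:
T | P | S | Expression 1 | Expression 2
---------------------------------------
0 | 0 | 0 | 1 | 1
0 | 0 | 1 | 0 | 0
0 | 1 | 0 | 0 | 0
0 | 1 | 1 | 0 | 0
1 | 0 | 0 | 0 | 0
1 | 0 | 1 | 1 | 1
1 | 1 | 0 | 1 | 1
1 | 1 | 1 | 1 | 1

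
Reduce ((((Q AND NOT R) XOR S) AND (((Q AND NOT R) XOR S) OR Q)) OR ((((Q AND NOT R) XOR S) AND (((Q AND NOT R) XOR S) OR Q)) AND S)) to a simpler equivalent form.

By absorption (E OR (E AND v) = E) then absorption (E AND (E OR v) = E):
= ((Q AND NOT R) XOR S)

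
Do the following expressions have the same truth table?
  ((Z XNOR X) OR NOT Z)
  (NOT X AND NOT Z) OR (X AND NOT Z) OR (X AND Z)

Yes, they are equivalent — the two output columns agree on all 4 assignments:
X | Z | Expression 1 | Expression 2
-----------------------------------
0 | 0 | 1 | 1
0 | 1 | 0 | 0
1 | 0 | 1 | 1
1 | 1 | 1 | 1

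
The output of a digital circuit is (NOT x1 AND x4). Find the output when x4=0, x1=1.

Substituting: (NOT 1 AND 0)
= 0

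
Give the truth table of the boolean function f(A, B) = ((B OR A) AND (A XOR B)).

A | B | Output
--------------
0 | 0 | 0
0 | 1 | 1
1 | 0 | 1
1 | 1 | 0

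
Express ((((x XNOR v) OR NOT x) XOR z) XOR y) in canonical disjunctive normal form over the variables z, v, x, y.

(NOT z AND NOT v AND NOT x AND NOT y) OR (NOT z AND NOT v AND x AND y) OR (NOT z AND v AND NOT x AND NOT y) OR (NOT z AND v AND x AND NOT y) OR (z AND NOT v AND NOT x AND y) OR (z AND NOT v AND x AND NOT y) OR (z AND v AND NOT x AND y) OR (z AND v AND x AND y)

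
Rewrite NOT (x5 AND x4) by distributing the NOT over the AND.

NOT x5 OR NOT x4
De Morgan's: NOT(AND of terms) = OR of negations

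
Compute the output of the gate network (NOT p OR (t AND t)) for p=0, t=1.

Substituting: (NOT 0 OR (1 AND 1))
= 1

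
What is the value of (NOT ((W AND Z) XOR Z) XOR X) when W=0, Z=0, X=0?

Substituting: (NOT ((0 AND 0) XOR 0) XOR 0)
= 1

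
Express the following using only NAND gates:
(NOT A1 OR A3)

(((A1 NAND A1) NAND (A1 NAND A1)) NAND (A3 NAND A3))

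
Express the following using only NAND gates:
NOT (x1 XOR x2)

(((x1 NAND (x1 NAND x2)) NAND (x2 NAND (x1 NAND x2))) NAND ((x1 NAND (x1 NAND x2)) NAND (x2 NAND (x1 NAND x2))))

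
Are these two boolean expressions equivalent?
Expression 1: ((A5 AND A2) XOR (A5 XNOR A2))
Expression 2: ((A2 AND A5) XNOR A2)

No. Counterexample: with A5=1, A2=0, Expression 1 = 0 but Expression 2 = 1.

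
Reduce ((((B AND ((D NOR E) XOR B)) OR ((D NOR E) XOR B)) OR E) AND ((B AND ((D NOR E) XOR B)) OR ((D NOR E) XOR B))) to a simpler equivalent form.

By absorption (E AND (E OR v) = E) then absorption (E OR (E AND v) = E):
= ((D NOR E) XOR B)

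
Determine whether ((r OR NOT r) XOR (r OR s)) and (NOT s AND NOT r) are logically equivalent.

Yes, they are equivalent — the two output columns agree on all 4 assignments:
s | r | Expression 1 | Expression 2
-----------------------------------
0 | 0 | 1 | 1
0 | 1 | 0 | 0
1 | 0 | 0 | 0
1 | 1 | 0 | 0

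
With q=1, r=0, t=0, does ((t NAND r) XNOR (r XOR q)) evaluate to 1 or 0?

Substituting: ((0 NAND 0) XNOR (0 XOR 1))
= 1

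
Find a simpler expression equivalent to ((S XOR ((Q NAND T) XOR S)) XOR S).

By XOR self-cancellation ((E XOR v) XOR v = E):
= ((Q NAND T) XOR S)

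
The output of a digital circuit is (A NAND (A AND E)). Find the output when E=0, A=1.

Substituting: (1 NAND (1 AND 0))
= 1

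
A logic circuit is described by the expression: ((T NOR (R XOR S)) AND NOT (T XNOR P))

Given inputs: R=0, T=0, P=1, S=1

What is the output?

Substituting: ((0 NOR (0 XOR 1)) AND NOT (0 XNOR 1))
= 0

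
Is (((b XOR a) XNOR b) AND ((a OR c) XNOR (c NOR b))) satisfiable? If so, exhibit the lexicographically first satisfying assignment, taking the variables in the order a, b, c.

a=0, b=1, c=0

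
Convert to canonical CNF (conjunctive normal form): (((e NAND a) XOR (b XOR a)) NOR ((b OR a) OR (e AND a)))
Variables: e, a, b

(e OR a OR b) AND (e OR a OR NOT b) AND (e OR NOT a OR b) AND (e OR NOT a OR NOT b) AND (NOT e OR a OR b) AND (NOT e OR a OR NOT b) AND (NOT e OR NOT a OR b) AND (NOT e OR NOT a OR NOT b)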